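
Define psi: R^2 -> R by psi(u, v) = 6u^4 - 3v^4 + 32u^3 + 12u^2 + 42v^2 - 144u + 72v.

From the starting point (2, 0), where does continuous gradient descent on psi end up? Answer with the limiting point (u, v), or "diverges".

(1, -1)

psi is separable, so gradient descent decouples: u follows -∂psi/∂u, v follows -∂psi/∂v.
∂psi/∂u = 24(u - 1)(u + 2)(u + 3); at u=2 this is 480, so u decreases.
∂psi/∂v = -12(v - 3)(v + 1)(v + 2); at v=0 this is 72, so v decreases.
u converges to its nearest critical value 1 (a local min of the u-part); v converges to -1. The iterate converges to (1, -1).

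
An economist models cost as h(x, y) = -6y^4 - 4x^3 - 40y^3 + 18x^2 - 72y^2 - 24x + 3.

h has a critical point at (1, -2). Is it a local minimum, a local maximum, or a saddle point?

local minimum

The mixed partial ∂²h/∂x∂y is 0, so the Hessian at any point is diag(h_xx, h_yy) = diag(12(-2x + 3), -24(3y^2 + 10y + 6)).
At (1, -2): H = diag(12, 48).
Both eigenvalues are positive, so H is positive definite: a local minimum.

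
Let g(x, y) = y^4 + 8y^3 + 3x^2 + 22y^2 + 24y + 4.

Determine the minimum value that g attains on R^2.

g(x,y) separates as P(x) + Q(y) + 4, so its minimum is min P + min Q + 4.
P'(x) = 6x vanishes at x ∈ {0}; Q'(y) = 4(y + 1)(y + 2)(y + 3) vanishes at y ∈ {-3, -2, -1}.
Local minima of P (where P''>0): P(0)=0. Local minima of Q: Q(-3)=-9, Q(-1)=-9.
So the global minimum of g is P(0) + Q(-3) + 4 = 0 − 9 + 4 = -5, attained at (0, -3).

-5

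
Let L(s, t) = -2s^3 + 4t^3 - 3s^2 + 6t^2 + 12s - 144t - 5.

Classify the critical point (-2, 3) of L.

local minimum

The mixed partial ∂²L/∂s∂t is 0, so the Hessian at any point is diag(L_ss, L_tt) = diag(-6(2s + 1), 12(2t + 1)).
At (-2, 3): H = diag(18, 84).
Both eigenvalues are positive, so H is positive definite: a local minimum.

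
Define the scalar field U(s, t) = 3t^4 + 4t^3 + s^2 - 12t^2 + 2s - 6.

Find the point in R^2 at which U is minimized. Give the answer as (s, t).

U(s,t) separates as P(s) + Q(t) − 6, so its minimum is min P + min Q − 6.
P'(s) = 2s + 2 vanishes at s ∈ {-1}; Q'(t) = 12t(t - 1)(t + 2) vanishes at t ∈ {-2, 0, 1}.
Local minima of P (where P''>0): P(-1)=-1. Local minima of Q: Q(-2)=-32, Q(1)=-5.
So the global minimum of U is P(-1) + Q(-2) − 6 = -1 − 32 − 6 = -39, attained at (-1, -2).

(-1, -2)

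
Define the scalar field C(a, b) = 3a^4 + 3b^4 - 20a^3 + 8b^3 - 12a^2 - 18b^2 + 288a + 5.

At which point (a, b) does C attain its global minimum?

C(a,b) separates as P(a) + Q(b) + 5, so its minimum is min P + min Q + 5.
P'(a) = 12(a - 4)(a - 3)(a + 2) vanishes at a ∈ {-2, 3, 4}; Q'(b) = 12b(b - 1)(b + 3) vanishes at b ∈ {-3, 0, 1}.
Local minima of P (where P''>0): P(-2)=-416, P(4)=448. Local minima of Q: Q(-3)=-135, Q(1)=-7.
So the global minimum of C is P(-2) + Q(-3) + 5 = -416 − 135 + 5 = -546, attained at (-2, -3).

(-2, -3)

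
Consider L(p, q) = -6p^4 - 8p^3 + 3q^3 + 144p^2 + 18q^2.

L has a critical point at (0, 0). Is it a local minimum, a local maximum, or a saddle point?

The mixed partial ∂²L/∂p∂q is 0, so the Hessian at any point is diag(L_pp, L_qq) = diag(24(-3p^2 - 2p + 12), 18(q + 2)).
At (0, 0): H = diag(288, 36).
Both eigenvalues are positive, so H is positive definite: a local minimum.

local minimum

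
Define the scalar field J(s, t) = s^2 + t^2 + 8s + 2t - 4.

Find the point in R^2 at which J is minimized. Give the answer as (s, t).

(-4, -1)

J(s,t) separates as P(s) + Q(t) − 4, so its minimum is min P + min Q − 4.
P'(s) = 2s + 8 vanishes at s ∈ {-4}; Q'(t) = 2(t + 1) vanishes at t ∈ {-1}.
Local minima of P (where P''>0): P(-4)=-16. Local minima of Q: Q(-1)=-1.
So the global minimum of J is P(-4) + Q(-1) − 4 = -16 − 1 − 4 = -21, attained at (-4, -1).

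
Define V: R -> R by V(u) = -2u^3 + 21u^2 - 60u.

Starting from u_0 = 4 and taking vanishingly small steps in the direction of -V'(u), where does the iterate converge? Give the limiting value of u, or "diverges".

V'(u) = -6(u - 5)(u - 2), so V'(4) = 12.
Gradient descent moves in the -V' direction, i.e. u is decreasing.
The nearest critical point in that direction is u = 2, where V'' = 18 > 0 (a local minimum). The iterate converges there.

2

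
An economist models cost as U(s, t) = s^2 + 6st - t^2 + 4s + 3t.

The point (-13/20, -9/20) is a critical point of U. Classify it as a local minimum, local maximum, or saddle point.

saddle point

The Hessian of U is constant: H = [[2, 6], [6, -2]].
det(H) = 2·(-2) − 6² = -40.
Since det(H) < 0, H is indefinite and the critical point is a saddle point.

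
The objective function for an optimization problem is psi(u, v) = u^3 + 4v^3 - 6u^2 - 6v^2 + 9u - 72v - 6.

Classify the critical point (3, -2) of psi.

saddle point

The mixed partial ∂²psi/∂u∂v is 0, so the Hessian at any point is diag(psi_uu, psi_vv) = diag(6(u - 2), 12(2v - 1)).
At (3, -2): H = diag(6, -60).
The eigenvalues have opposite signs, so H is indefinite: a saddle point.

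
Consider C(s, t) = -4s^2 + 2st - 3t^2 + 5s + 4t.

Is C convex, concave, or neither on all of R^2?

concave

C is quadratic, so its Hessian is the constant matrix H = [[-8, 2], [2, -6]].
det(H) = 44, tr(H) = -14.
det(H) > 0 and tr(H) < 0, so H is negative definite everywhere: concave.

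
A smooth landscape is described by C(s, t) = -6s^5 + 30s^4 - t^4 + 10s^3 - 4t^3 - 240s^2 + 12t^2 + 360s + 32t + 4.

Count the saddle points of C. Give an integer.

C separates as a function of s plus a function of t, so ∇C=0 decouples.
∂C/∂s = -30(s - 3)(s - 2)(s - 1)(s + 2) = 0 at s ∈ {-2, 1, 2, 3}; ∂C/∂t = -4(t - 2)(t + 1)(t + 4) = 0 at t ∈ {-4, -1, 2}.
The Hessian is diagonal: diag(C_ss, C_tt). Second derivatives: C_ss(-2)=1800, C_ss(1)=-180, C_ss(2)=120, C_ss(3)=-300; C_tt(-4)=-72, C_tt(-1)=36, C_tt(2)=-72.
Saddle points occur where the two diagonal entries have opposite signs: (-2, -4), (-2, 2), (1, -1), (2, -4), (2, 2), (3, -1). Count: 6.

6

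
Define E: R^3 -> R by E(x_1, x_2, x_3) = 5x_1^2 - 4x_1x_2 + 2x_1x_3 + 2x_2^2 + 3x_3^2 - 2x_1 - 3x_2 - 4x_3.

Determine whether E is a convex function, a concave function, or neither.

E is quadratic, so its Hessian is the constant matrix H = [[10, -4, 2], [-4, 4, 0], [2, 0, 6]].
Leading principal minors: 10, 24, 128.
All positive ⇒ H ≻ 0 ⇒ convex.

convex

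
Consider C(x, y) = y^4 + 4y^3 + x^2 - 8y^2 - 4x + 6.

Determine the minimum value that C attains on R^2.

-126

C(x,y) separates as P(x) + Q(y) + 6, so its minimum is min P + min Q + 6.
P'(x) = 2x - 4 vanishes at x ∈ {2}; Q'(y) = 4y(y - 1)(y + 4) vanishes at y ∈ {-4, 0, 1}.
Local minima of P (where P''>0): P(2)=-4. Local minima of Q: Q(-4)=-128, Q(1)=-3.
So the global minimum of C is P(2) + Q(-4) + 6 = -4 − 128 + 6 = -126, attained at (2, -4).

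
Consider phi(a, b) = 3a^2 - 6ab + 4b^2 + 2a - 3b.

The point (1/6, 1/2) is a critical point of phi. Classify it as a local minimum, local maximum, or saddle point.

local minimum

The Hessian of phi is constant: H = [[6, -6], [-6, 8]].
det(H) = 6·8 − (-6)² = 12.
det(H) > 0 and tr(H) = 14 > 0, so H is positive definite and the point is a local minimum.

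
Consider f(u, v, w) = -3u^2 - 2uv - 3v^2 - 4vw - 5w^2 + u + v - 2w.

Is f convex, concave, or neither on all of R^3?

f is quadratic, so its Hessian is the constant matrix H = [[-6, -2, 0], [-2, -6, -4], [0, -4, -10]].
Leading principal minors: -6, 32, -224.
Signs alternate −, +, − ⇒ H ≺ 0 ⇒ concave.

concave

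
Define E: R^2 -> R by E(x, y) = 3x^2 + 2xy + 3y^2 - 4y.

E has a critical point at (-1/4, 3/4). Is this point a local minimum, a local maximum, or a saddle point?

The Hessian of E is constant: H = [[6, 2], [2, 6]].
det(H) = 6·6 − 2² = 32.
det(H) > 0 and tr(H) = 12 > 0, so H is positive definite and the point is a local minimum.

local minimum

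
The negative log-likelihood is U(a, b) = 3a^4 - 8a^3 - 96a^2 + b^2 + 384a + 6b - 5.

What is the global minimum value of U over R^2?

-1806

U(a,b) separates as P(a) + Q(b) − 5, so its minimum is min P + min Q − 5.
P'(a) = 12(a - 4)(a - 2)(a + 4) vanishes at a ∈ {-4, 2, 4}; Q'(b) = 2b + 6 vanishes at b ∈ {-3}.
Local minima of P (where P''>0): P(-4)=-1792, P(4)=256. Local minima of Q: Q(-3)=-9.
So the global minimum of U is P(-4) + Q(-3) − 5 = -1792 − 9 − 5 = -1806, attained at (-4, -3).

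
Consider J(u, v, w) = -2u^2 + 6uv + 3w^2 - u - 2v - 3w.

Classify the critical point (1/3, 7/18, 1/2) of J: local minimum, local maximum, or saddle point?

saddle point

The Hessian is constant: H = [[-4, 6, 0], [6, 0, 0], [0, 0, 6]].
Leading principal minors: Δ₁ = -4, Δ₂ = -36, Δ₃ = -216.
The minors fit neither the all-positive nor the alternating-sign pattern, so H is indefinite: a saddle point.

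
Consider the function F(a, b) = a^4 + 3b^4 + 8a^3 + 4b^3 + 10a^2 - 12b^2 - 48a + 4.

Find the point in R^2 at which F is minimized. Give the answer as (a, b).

F(a,b) separates as P(a) + Q(b) + 4, so its minimum is min P + min Q + 4.
P'(a) = 4(a - 1)(a + 3)(a + 4) vanishes at a ∈ {-4, -3, 1}; Q'(b) = 12b(b - 1)(b + 2) vanishes at b ∈ {-2, 0, 1}.
Local minima of P (where P''>0): P(-4)=96, P(1)=-29. Local minima of Q: Q(-2)=-32, Q(1)=-5.
So the global minimum of F is P(1) + Q(-2) + 4 = -29 − 32 + 4 = -57, attained at (1, -2).

(1, -2)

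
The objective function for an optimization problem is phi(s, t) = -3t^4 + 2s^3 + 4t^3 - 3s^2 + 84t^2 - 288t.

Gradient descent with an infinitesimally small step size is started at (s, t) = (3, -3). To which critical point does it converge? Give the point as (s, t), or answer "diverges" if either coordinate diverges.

phi is separable, so gradient descent decouples: s follows -∂phi/∂s, t follows -∂phi/∂t.
∂phi/∂s = 6s(s - 1); at s=3 this is 36, so s decreases.
∂phi/∂t = -12(t - 3)(t - 2)(t + 4); at t=-3 this is -360, so t increases.
s converges to its nearest critical value 1 (a local min of the s-part); t converges to 2. The iterate converges to (1, 2).

(1, 2)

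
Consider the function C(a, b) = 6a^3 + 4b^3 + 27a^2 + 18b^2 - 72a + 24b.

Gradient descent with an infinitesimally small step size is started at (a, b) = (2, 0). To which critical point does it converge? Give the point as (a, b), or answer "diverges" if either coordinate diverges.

(1, -1)

C is separable, so gradient descent decouples: a follows -∂C/∂a, b follows -∂C/∂b.
∂C/∂a = 18(a - 1)(a + 4); at a=2 this is 108, so a decreases.
∂C/∂b = 12(b + 1)(b + 2); at b=0 this is 24, so b decreases.
a converges to its nearest critical value 1 (a local min of the a-part); b converges to -1. The iterate converges to (1, -1).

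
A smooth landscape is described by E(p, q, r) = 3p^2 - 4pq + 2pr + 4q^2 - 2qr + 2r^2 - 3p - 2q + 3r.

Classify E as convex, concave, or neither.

convex

E is quadratic, so its Hessian is the constant matrix H = [[6, -4, 2], [-4, 8, -2], [2, -2, 4]].
Leading principal minors: 6, 32, 104.
All positive ⇒ H ≻ 0 ⇒ convex.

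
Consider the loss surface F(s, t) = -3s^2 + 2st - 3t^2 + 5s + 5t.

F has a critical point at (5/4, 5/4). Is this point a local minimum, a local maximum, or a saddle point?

The Hessian of F is constant: H = [[-6, 2], [2, -6]].
det(H) = (-6)·(-6) − 2² = 32.
det(H) > 0 and tr(H) = -12 < 0, so H is negative definite and the point is a local maximum.

local maximum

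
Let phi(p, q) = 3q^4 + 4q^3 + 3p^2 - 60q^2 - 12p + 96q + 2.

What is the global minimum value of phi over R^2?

-842

phi(p,q) separates as A(p) + B(q) + 2, so its minimum is min A + min B + 2.
A'(p) = 6p - 12 vanishes at p ∈ {2}; B'(q) = 12(q - 2)(q - 1)(q + 4) vanishes at q ∈ {-4, 1, 2}.
Local minima of A (where A''>0): A(2)=-12. Local minima of B: B(-4)=-832, B(2)=32.
So the global minimum of phi is A(2) + B(-4) + 2 = -12 − 832 + 2 = -842, attained at (2, -4).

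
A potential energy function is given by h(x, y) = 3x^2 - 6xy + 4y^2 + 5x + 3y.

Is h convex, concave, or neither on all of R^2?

convex

h is quadratic, so its Hessian is the constant matrix H = [[6, -6], [-6, 8]].
det(H) = 12, tr(H) = 14.
det(H) > 0 and tr(H) > 0, so H is positive definite everywhere: convex.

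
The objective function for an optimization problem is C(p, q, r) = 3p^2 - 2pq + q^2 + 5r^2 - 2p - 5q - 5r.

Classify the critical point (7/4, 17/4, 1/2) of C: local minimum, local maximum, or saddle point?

local minimum

The Hessian is constant: H = [[6, -2, 0], [-2, 2, 0], [0, 0, 10]].
Leading principal minors: Δ₁ = 6, Δ₂ = 8, Δ₃ = 80.
All leading minors are positive, so H is positive definite: a local minimum.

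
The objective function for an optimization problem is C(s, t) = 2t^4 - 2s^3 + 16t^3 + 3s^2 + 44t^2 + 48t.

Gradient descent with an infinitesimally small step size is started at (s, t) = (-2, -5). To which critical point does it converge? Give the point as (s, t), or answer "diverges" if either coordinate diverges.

C is separable, so gradient descent decouples: s follows -∂C/∂s, t follows -∂C/∂t.
∂C/∂s = -6s(s - 1); at s=-2 this is -36, so s increases.
∂C/∂t = 8(t + 1)(t + 2)(t + 3); at t=-5 this is -192, so t increases.
s converges to its nearest critical value 0 (a local min of the s-part); t converges to -3. The iterate converges to (0, -3).

(0, -3)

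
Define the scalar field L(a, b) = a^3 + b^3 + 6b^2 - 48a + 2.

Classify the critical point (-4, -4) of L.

local maximum

The mixed partial ∂²L/∂a∂b is 0, so the Hessian at any point is diag(L_aa, L_bb) = diag(6a, 6(b + 2)).
At (-4, -4): H = diag(-24, -12).
Both eigenvalues are negative, so H is negative definite: a local maximum.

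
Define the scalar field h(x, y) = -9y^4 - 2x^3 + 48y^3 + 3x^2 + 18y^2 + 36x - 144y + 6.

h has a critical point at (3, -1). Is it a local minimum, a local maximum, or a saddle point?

local maximum

The mixed partial ∂²h/∂x∂y is 0, so the Hessian at any point is diag(h_xx, h_yy) = diag(6(-2x + 1), 36(-3y^2 + 8y + 1)).
At (3, -1): H = diag(-30, -360).
Both eigenvalues are negative, so H is negative definite: a local maximum.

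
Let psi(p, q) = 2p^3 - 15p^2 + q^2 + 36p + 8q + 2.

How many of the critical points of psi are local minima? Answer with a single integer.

psi separates as a function of p plus a function of q, so ∇psi=0 decouples.
∂psi/∂p = 6(p - 3)(p - 2) = 0 at p ∈ {2, 3}; ∂psi/∂q = 2(q + 4) = 0 at q ∈ {-4}.
The Hessian is diagonal: diag(psi_pp, psi_qq). Second derivatives: psi_pp(2)=-6, psi_pp(3)=6; psi_qq(-4)=2.
Local minima occur where both diagonal entries positive: (3, -4). Count: 1.

1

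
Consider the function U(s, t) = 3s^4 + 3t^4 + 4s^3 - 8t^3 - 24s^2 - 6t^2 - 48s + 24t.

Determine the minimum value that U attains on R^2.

U(s,t) separates as P(s) + Q(t), so its minimum is min P + min Q.
P'(s) = 12(s - 2)(s + 1)(s + 2) vanishes at s ∈ {-2, -1, 2}; Q'(t) = 12(t - 2)(t - 1)(t + 1) vanishes at t ∈ {-1, 1, 2}.
Local minima of P (where P''>0): P(-2)=16, P(2)=-112. Local minima of Q: Q(-1)=-19, Q(2)=8.
So the global minimum of U is P(2) + Q(-1) = -112 − 19 = -131, attained at (2, -1).

-131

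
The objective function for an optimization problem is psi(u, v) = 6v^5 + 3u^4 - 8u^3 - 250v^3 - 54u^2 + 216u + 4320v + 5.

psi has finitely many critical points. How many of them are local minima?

4

psi separates as a function of u plus a function of v, so ∇psi=0 decouples.
∂psi/∂u = 12(u - 3)(u - 2)(u + 3) = 0 at u ∈ {-3, 2, 3}; ∂psi/∂v = 30(v - 4)(v - 3)(v + 3)(v + 4) = 0 at v ∈ {-4, -3, 3, 4}.
The Hessian is diagonal: diag(psi_uu, psi_vv). Second derivatives: psi_uu(-3)=360, psi_uu(2)=-60, psi_uu(3)=72; psi_vv(-4)=-1680, psi_vv(-3)=1260, psi_vv(3)=-1260, psi_vv(4)=1680.
Local minima occur where both diagonal entries positive: (-3, -3), (-3, 4), (3, -3), (3, 4). Count: 4.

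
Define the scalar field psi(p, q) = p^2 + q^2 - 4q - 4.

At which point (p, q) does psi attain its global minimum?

(0, 2)

psi(p,q) separates as A(p) + B(q) − 4, so its minimum is min A + min B − 4.
A'(p) = 2p vanishes at p ∈ {0}; B'(q) = 2q - 4 vanishes at q ∈ {2}.
Local minima of A (where A''>0): A(0)=0. Local minima of B: B(2)=-4.
So the global minimum of psi is A(0) + B(2) − 4 = 0 − 4 − 4 = -8, attained at (0, 2).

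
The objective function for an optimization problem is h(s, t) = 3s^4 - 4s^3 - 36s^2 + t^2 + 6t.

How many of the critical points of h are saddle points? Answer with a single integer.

1

h separates as a function of s plus a function of t, so ∇h=0 decouples.
∂h/∂s = 12s(s - 3)(s + 2) = 0 at s ∈ {-2, 0, 3}; ∂h/∂t = 2(t + 3) = 0 at t ∈ {-3}.
The Hessian is diagonal: diag(h_ss, h_tt). Second derivatives: h_ss(-2)=120, h_ss(0)=-72, h_ss(3)=180; h_tt(-3)=2.
Saddle points occur where the two diagonal entries have opposite signs: (0, -3). Count: 1.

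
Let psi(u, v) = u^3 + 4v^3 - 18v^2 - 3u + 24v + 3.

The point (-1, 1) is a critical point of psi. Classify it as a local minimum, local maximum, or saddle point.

local maximum

The mixed partial ∂²psi/∂u∂v is 0, so the Hessian at any point is diag(psi_uu, psi_vv) = diag(6u, 12(2v - 3)).
At (-1, 1): H = diag(-6, -12).
Both eigenvalues are negative, so H is negative definite: a local maximum.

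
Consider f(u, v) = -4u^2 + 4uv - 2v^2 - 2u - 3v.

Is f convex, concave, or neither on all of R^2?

f is quadratic, so its Hessian is the constant matrix H = [[-8, 4], [4, -4]].
det(H) = 16, tr(H) = -12.
det(H) > 0 and tr(H) < 0, so H is negative definite everywhere: concave.

concave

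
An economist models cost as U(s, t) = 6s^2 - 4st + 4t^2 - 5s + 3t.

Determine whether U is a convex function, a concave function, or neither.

convex

U is quadratic, so its Hessian is the constant matrix H = [[12, -4], [-4, 8]].
det(H) = 80, tr(H) = 20.
det(H) > 0 and tr(H) > 0, so H is positive definite everywhere: convex.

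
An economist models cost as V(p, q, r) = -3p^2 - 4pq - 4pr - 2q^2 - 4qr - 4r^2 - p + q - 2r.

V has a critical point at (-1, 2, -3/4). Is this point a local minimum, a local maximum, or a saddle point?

The Hessian is constant: H = [[-6, -4, -4], [-4, -4, -4], [-4, -4, -8]].
Leading principal minors: Δ₁ = -6, Δ₂ = 8, Δ₃ = -32.
The minors alternate sign starting negative (−, +, −), so H is negative definite: a local maximum.

local maximum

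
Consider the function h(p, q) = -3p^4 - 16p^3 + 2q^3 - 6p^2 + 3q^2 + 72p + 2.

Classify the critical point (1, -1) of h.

The mixed partial ∂²h/∂p∂q is 0, so the Hessian at any point is diag(h_pp, h_qq) = diag(-12(3p^2 + 8p + 1), 6(2q + 1)).
At (1, -1): H = diag(-144, -6).
Both eigenvalues are negative, so H is negative definite: a local maximum.

local maximum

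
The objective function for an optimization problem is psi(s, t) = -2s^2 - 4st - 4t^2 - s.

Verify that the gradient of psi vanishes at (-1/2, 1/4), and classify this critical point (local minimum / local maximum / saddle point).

∇psi = (-4s - 4t - 1, -4s - 8t); substituting (-1/2, 1/4) gives ∇psi = (0, 0), so (-1/2, 1/4) is indeed a critical point.
The Hessian of psi is constant: H = [[-4, -4], [-4, -8]].
det(H) = (-4)·(-8) − (-4)² = 16.
det(H) > 0 and tr(H) = -12 < 0, so H is negative definite and the point is a local maximum.

local maximum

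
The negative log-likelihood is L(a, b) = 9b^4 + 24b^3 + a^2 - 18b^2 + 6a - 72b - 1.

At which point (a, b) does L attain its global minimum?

L(a,b) separates as P(a) + Q(b) − 1, so its minimum is min P + min Q − 1.
P'(a) = 2a + 6 vanishes at a ∈ {-3}; Q'(b) = 36(b - 1)(b + 1)(b + 2) vanishes at b ∈ {-2, -1, 1}.
Local minima of P (where P''>0): P(-3)=-9. Local minima of Q: Q(-2)=24, Q(1)=-57.
So the global minimum of L is P(-3) + Q(1) − 1 = -9 − 57 − 1 = -67, attained at (-3, 1).

(-3, 1)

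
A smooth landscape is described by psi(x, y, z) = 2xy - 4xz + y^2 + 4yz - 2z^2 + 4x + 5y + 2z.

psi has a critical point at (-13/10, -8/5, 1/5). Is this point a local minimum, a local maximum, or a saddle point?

The Hessian is constant: H = [[0, 2, -4], [2, 2, 4], [-4, 4, -4]].
Leading principal minors: Δ₁ = 0, Δ₂ = -4, Δ₃ = -80.
The minors fit neither the all-positive nor the alternating-sign pattern, so H is indefinite: a saddle point.

saddle point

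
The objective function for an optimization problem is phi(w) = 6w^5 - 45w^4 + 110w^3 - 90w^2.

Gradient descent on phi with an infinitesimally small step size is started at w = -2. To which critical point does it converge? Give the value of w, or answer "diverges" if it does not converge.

diverges

phi'(w) = 30w(w - 3)(w - 2)(w - 1), so phi'(-2) = 3600.
Gradient descent moves in the -phi' direction, i.e. w is decreasing.
There is no critical point below w=-2, and phi' keeps the same sign, so the iterate runs off to −∞.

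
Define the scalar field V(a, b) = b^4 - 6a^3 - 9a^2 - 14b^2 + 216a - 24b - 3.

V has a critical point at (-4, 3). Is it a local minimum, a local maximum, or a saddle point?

local minimum

The mixed partial ∂²V/∂a∂b is 0, so the Hessian at any point is diag(V_aa, V_bb) = diag(-18(2a + 1), 4(3b^2 - 7)).
At (-4, 3): H = diag(126, 80).
Both eigenvalues are positive, so H is positive definite: a local minimum.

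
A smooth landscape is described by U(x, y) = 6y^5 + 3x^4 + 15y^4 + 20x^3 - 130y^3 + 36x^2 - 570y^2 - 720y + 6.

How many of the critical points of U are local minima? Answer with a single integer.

4

U separates as a function of x plus a function of y, so ∇U=0 decouples.
∂U/∂x = 12x(x + 2)(x + 3) = 0 at x ∈ {-3, -2, 0}; ∂U/∂y = 30(y - 4)(y + 1)(y + 2)(y + 3) = 0 at y ∈ {-3, -2, -1, 4}.
The Hessian is diagonal: diag(U_xx, U_yy). Second derivatives: U_xx(-3)=36, U_xx(-2)=-24, U_xx(0)=72; U_yy(-3)=-420, U_yy(-2)=180, U_yy(-1)=-300, U_yy(4)=6300.
Local minima occur where both diagonal entries positive: (-3, -2), (-3, 4), (0, -2), (0, 4). Count: 4.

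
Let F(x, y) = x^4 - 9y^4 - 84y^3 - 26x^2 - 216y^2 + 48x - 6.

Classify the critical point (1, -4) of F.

local maximum

The mixed partial ∂²F/∂x∂y is 0, so the Hessian at any point is diag(F_xx, F_yy) = diag(4(3x^2 - 13), -36(3y^2 + 14y + 12)).
At (1, -4): H = diag(-40, -144).
Both eigenvalues are negative, so H is negative definite: a local maximum.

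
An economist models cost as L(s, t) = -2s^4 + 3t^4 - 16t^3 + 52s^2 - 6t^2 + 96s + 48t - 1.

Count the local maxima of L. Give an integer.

L separates as a function of s plus a function of t, so ∇L=0 decouples.
∂L/∂s = -8(s - 4)(s + 1)(s + 3) = 0 at s ∈ {-3, -1, 4}; ∂L/∂t = 12(t - 4)(t - 1)(t + 1) = 0 at t ∈ {-1, 1, 4}.
The Hessian is diagonal: diag(L_ss, L_tt). Second derivatives: L_ss(-3)=-112, L_ss(-1)=80, L_ss(4)=-280; L_tt(-1)=120, L_tt(1)=-72, L_tt(4)=180.
Local maxima occur where both diagonal entries negative: (-3, 1), (4, 1). Count: 2.

2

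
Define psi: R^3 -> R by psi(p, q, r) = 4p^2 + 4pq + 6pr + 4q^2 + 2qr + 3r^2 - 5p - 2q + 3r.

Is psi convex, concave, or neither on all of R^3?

convex

psi is quadratic, so its Hessian is the constant matrix H = [[8, 4, 6], [4, 8, 2], [6, 2, 6]].
Leading principal minors: 8, 48, 64.
All positive ⇒ H ≻ 0 ⇒ convex.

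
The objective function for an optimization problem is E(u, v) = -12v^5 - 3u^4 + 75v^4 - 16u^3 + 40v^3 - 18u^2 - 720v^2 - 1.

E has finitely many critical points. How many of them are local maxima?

E separates as a function of u plus a function of v, so ∇E=0 decouples.
∂E/∂u = -12u(u + 1)(u + 3) = 0 at u ∈ {-3, -1, 0}; ∂E/∂v = -60v(v - 4)(v - 3)(v + 2) = 0 at v ∈ {-2, 0, 3, 4}.
The Hessian is diagonal: diag(E_uu, E_vv). Second derivatives: E_uu(-3)=-72, E_uu(-1)=24, E_uu(0)=-36; E_vv(-2)=3600, E_vv(0)=-1440, E_vv(3)=900, E_vv(4)=-1440.
Local maxima occur where both diagonal entries negative: (-3, 0), (-3, 4), (0, 0), (0, 4). Count: 4.

4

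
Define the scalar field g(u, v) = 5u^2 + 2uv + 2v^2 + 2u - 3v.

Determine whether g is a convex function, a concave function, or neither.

g is quadratic, so its Hessian is the constant matrix H = [[10, 2], [2, 4]].
det(H) = 36, tr(H) = 14.
det(H) > 0 and tr(H) > 0, so H is positive definite everywhere: convex.

convex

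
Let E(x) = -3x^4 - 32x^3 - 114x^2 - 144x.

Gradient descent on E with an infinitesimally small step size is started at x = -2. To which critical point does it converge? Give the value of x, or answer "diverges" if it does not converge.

-3

E'(x) = -12(x + 1)(x + 3)(x + 4), so E'(-2) = 24.
Gradient descent moves in the -E' direction, i.e. x is decreasing.
The nearest critical point in that direction is x = -3, where E'' = 24 > 0 (a local minimum). The iterate converges there.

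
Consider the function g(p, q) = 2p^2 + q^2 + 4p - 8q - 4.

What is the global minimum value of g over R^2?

g(p,q) separates as A(p) + B(q) − 4, so its minimum is min A + min B − 4.
A'(p) = 4p + 4 vanishes at p ∈ {-1}; B'(q) = 2q - 8 vanishes at q ∈ {4}.
Local minima of A (where A''>0): A(-1)=-2. Local minima of B: B(4)=-16.
So the global minimum of g is A(-1) + B(4) − 4 = -2 − 16 − 4 = -22, attained at (-1, 4).

-22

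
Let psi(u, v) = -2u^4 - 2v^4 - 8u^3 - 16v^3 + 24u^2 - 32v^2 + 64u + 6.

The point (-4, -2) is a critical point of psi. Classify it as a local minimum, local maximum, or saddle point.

saddle point

The mixed partial ∂²psi/∂u∂v is 0, so the Hessian at any point is diag(psi_uu, psi_vv) = diag(24(-u^2 - 2u + 2), -8(3v^2 + 12v + 8)).
At (-4, -2): H = diag(-144, 32).
The eigenvalues have opposite signs, so H is indefinite: a saddle point.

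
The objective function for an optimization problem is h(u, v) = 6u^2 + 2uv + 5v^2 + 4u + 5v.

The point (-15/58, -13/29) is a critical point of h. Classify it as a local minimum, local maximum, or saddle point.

local minimum

The Hessian of h is constant: H = [[12, 2], [2, 10]].
det(H) = 12·10 − 2² = 116.
det(H) > 0 and tr(H) = 22 > 0, so H is positive definite and the point is a local minimum.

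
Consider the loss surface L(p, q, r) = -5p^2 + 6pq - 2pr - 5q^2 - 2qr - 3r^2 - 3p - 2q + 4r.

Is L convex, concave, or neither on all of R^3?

concave

L is quadratic, so its Hessian is the constant matrix H = [[-10, 6, -2], [6, -10, -2], [-2, -2, -6]].
Leading principal minors: -10, 64, -256.
Signs alternate −, +, − ⇒ H ≺ 0 ⇒ concave.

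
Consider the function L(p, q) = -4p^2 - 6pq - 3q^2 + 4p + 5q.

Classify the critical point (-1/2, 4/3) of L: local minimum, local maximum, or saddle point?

The Hessian of L is constant: H = [[-8, -6], [-6, -6]].
det(H) = (-8)·(-6) − (-6)² = 12.
det(H) > 0 and tr(H) = -14 < 0, so H is negative definite and the point is a local maximum.

local maximum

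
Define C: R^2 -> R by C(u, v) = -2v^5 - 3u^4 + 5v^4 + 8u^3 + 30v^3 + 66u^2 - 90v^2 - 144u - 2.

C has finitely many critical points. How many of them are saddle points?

C separates as a function of u plus a function of v, so ∇C=0 decouples.
∂C/∂u = -12(u - 4)(u - 1)(u + 3) = 0 at u ∈ {-3, 1, 4}; ∂C/∂v = -10v(v - 3)(v - 2)(v + 3) = 0 at v ∈ {-3, 0, 2, 3}.
The Hessian is diagonal: diag(C_uu, C_vv). Second derivatives: C_uu(-3)=-336, C_uu(1)=144, C_uu(4)=-252; C_vv(-3)=900, C_vv(0)=-180, C_vv(2)=100, C_vv(3)=-180.
Saddle points occur where the two diagonal entries have opposite signs: (-3, -3), (-3, 2), (1, 0), (1, 3), (4, -3), (4, 2). Count: 6.

6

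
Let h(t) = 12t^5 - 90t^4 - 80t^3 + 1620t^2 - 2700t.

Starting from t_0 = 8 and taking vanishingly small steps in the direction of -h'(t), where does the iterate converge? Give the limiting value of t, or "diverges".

h'(t) = 60(t - 5)(t - 3)(t - 1)(t + 3), so h'(8) = 69300.
Gradient descent moves in the -h' direction, i.e. t is decreasing.
The nearest critical point in that direction is t = 5, where h'' = 3840 > 0 (a local minimum). The iterate converges there.

5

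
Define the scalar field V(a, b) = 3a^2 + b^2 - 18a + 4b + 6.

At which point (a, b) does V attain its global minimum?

V(a,b) separates as P(a) + Q(b) + 6, so its minimum is min P + min Q + 6.
P'(a) = 6a - 18 vanishes at a ∈ {3}; Q'(b) = 2b + 4 vanishes at b ∈ {-2}.
Local minima of P (where P''>0): P(3)=-27. Local minima of Q: Q(-2)=-4.
So the global minimum of V is P(3) + Q(-2) + 6 = -27 − 4 + 6 = -25, attained at (3, -2).

(3, -2)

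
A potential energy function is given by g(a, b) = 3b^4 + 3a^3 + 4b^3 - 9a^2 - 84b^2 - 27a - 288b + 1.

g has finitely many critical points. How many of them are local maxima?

1

g separates as a function of a plus a function of b, so ∇g=0 decouples.
∂g/∂a = 9(a - 3)(a + 1) = 0 at a ∈ {-1, 3}; ∂g/∂b = 12(b - 4)(b + 2)(b + 3) = 0 at b ∈ {-3, -2, 4}.
The Hessian is diagonal: diag(g_aa, g_bb). Second derivatives: g_aa(-1)=-36, g_aa(3)=36; g_bb(-3)=84, g_bb(-2)=-72, g_bb(4)=504.
Local maxima occur where both diagonal entries negative: (-1, -2). Count: 1.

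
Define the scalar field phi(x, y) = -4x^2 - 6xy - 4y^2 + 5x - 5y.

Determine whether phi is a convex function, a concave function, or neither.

concave

phi is quadratic, so its Hessian is the constant matrix H = [[-8, -6], [-6, -8]].
det(H) = 28, tr(H) = -16.
det(H) > 0 and tr(H) < 0, so H is negative definite everywhere: concave.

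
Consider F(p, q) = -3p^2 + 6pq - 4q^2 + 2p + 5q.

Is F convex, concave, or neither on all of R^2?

F is quadratic, so its Hessian is the constant matrix H = [[-6, 6], [6, -8]].
det(H) = 12, tr(H) = -14.
det(H) > 0 and tr(H) < 0, so H is negative definite everywhere: concave.

concave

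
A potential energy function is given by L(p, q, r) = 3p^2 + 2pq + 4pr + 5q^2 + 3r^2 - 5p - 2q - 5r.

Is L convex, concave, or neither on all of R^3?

L is quadratic, so its Hessian is the constant matrix H = [[6, 2, 4], [2, 10, 0], [4, 0, 6]].
Leading principal minors: 6, 56, 176.
All positive ⇒ H ≻ 0 ⇒ convex.

convex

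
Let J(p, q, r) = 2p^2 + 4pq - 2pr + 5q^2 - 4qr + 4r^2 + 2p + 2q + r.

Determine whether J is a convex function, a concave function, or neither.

J is quadratic, so its Hessian is the constant matrix H = [[4, 4, -2], [4, 10, -4], [-2, -4, 8]].
Leading principal minors: 4, 24, 152.
All positive ⇒ H ≻ 0 ⇒ convex.

convex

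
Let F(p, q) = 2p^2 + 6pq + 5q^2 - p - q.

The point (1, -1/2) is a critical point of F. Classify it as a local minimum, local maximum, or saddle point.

The Hessian of F is constant: H = [[4, 6], [6, 10]].
det(H) = 4·10 − 6² = 4.
det(H) > 0 and tr(H) = 14 > 0, so H is positive definite and the point is a local minimum.

local minimum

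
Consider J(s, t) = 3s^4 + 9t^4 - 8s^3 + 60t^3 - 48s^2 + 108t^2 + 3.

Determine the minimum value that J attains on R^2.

-509

J(s,t) separates as P(s) + Q(t) + 3, so its minimum is min P + min Q + 3.
P'(s) = 12s(s - 4)(s + 2) vanishes at s ∈ {-2, 0, 4}; Q'(t) = 36t(t + 2)(t + 3) vanishes at t ∈ {-3, -2, 0}.
Local minima of P (where P''>0): P(-2)=-80, P(4)=-512. Local minima of Q: Q(-3)=81, Q(0)=0.
So the global minimum of J is P(4) + Q(0) + 3 = -512 + 0 + 3 = -509, attained at (4, 0).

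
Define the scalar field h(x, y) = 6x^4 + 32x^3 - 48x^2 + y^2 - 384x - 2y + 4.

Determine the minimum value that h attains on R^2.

-605

h(x,y) separates as P(x) + Q(y) + 4, so its minimum is min P + min Q + 4.
P'(x) = 24(x - 2)(x + 2)(x + 4) vanishes at x ∈ {-4, -2, 2}; Q'(y) = 2y - 2 vanishes at y ∈ {1}.
Local minima of P (where P''>0): P(-4)=256, P(2)=-608. Local minima of Q: Q(1)=-1.
So the global minimum of h is P(2) + Q(1) + 4 = -608 − 1 + 4 = -605, attained at (2, 1).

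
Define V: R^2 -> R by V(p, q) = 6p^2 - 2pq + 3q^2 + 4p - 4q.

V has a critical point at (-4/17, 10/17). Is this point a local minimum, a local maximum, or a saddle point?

local minimum

The Hessian of V is constant: H = [[12, -2], [-2, 6]].
det(H) = 12·6 − (-2)² = 68.
det(H) > 0 and tr(H) = 18 > 0, so H is positive definite and the point is a local minimum.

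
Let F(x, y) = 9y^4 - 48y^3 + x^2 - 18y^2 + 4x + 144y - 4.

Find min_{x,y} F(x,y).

F(x,y) separates as P(x) + Q(y) − 4, so its minimum is min P + min Q − 4.
P'(x) = 2x + 4 vanishes at x ∈ {-2}; Q'(y) = 36(y - 4)(y - 1)(y + 1) vanishes at y ∈ {-1, 1, 4}.
Local minima of P (where P''>0): P(-2)=-4. Local minima of Q: Q(-1)=-105, Q(4)=-480.
So the global minimum of F is P(-2) + Q(4) − 4 = -4 − 480 − 4 = -488, attained at (-2, 4).

-488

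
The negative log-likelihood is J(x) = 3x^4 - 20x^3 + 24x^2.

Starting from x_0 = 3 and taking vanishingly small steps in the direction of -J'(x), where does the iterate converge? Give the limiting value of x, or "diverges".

J'(x) = 12x(x - 4)(x - 1), so J'(3) = -72.
Gradient descent moves in the -J' direction, i.e. x is increasing.
The nearest critical point in that direction is x = 4, where J'' = 144 > 0 (a local minimum). The iterate converges there.

4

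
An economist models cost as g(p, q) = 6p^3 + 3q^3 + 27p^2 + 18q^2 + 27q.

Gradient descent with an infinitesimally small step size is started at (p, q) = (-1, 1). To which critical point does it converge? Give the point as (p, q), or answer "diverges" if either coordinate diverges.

(0, -1)

g is separable, so gradient descent decouples: p follows -∂g/∂p, q follows -∂g/∂q.
∂g/∂p = 18p(p + 3); at p=-1 this is -36, so p increases.
∂g/∂q = 9(q + 1)(q + 3); at q=1 this is 72, so q decreases.
p converges to its nearest critical value 0 (a local min of the p-part); q converges to -1. The iterate converges to (0, -1).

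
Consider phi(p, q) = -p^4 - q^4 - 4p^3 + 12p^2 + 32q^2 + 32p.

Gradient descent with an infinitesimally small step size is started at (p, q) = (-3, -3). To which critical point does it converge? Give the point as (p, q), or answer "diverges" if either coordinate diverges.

(-1, 0)

phi is separable, so gradient descent decouples: p follows -∂phi/∂p, q follows -∂phi/∂q.
∂phi/∂p = -4(p - 2)(p + 1)(p + 4); at p=-3 this is -40, so p increases.
∂phi/∂q = -4q(q - 4)(q + 4); at q=-3 this is -84, so q increases.
p converges to its nearest critical value -1 (a local min of the p-part); q converges to 0. The iterate converges to (-1, 0).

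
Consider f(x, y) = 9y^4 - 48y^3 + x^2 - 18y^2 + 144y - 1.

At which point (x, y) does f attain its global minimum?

(0, 4)

f(x,y) separates as P(x) + Q(y) − 1, so its minimum is min P + min Q − 1.
P'(x) = 2x vanishes at x ∈ {0}; Q'(y) = 36(y - 4)(y - 1)(y + 1) vanishes at y ∈ {-1, 1, 4}.
Local minima of P (where P''>0): P(0)=0. Local minima of Q: Q(-1)=-105, Q(4)=-480.
So the global minimum of f is P(0) + Q(4) − 1 = 0 − 480 − 1 = -481, attained at (0, 4).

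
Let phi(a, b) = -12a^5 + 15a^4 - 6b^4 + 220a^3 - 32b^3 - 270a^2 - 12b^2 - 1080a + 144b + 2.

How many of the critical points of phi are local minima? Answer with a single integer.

2

phi separates as a function of a plus a function of b, so ∇phi=0 decouples.
∂phi/∂a = -60(a - 3)(a - 2)(a + 1)(a + 3) = 0 at a ∈ {-3, -1, 2, 3}; ∂phi/∂b = -24(b - 1)(b + 2)(b + 3) = 0 at b ∈ {-3, -2, 1}.
The Hessian is diagonal: diag(phi_aa, phi_bb). Second derivatives: phi_aa(-3)=3600, phi_aa(-1)=-1440, phi_aa(2)=900, phi_aa(3)=-1440; phi_bb(-3)=-96, phi_bb(-2)=72, phi_bb(1)=-288.
Local minima occur where both diagonal entries positive: (-3, -2), (2, -2). Count: 2.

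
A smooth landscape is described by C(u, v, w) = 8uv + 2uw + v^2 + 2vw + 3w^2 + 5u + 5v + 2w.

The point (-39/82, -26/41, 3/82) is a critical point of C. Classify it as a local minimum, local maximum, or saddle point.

The Hessian is constant: H = [[0, 8, 2], [8, 2, 2], [2, 2, 6]].
Leading principal minors: Δ₁ = 0, Δ₂ = -64, Δ₃ = -328.
The minors fit neither the all-positive nor the alternating-sign pattern, so H is indefinite: a saddle point.

saddle point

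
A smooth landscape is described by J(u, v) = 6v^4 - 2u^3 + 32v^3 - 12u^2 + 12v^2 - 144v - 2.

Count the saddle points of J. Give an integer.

J separates as a function of u plus a function of v, so ∇J=0 decouples.
∂J/∂u = -6u(u + 4) = 0 at u ∈ {-4, 0}; ∂J/∂v = 24(v - 1)(v + 2)(v + 3) = 0 at v ∈ {-3, -2, 1}.
The Hessian is diagonal: diag(J_uu, J_vv). Second derivatives: J_uu(-4)=24, J_uu(0)=-24; J_vv(-3)=96, J_vv(-2)=-72, J_vv(1)=288.
Saddle points occur where the two diagonal entries have opposite signs: (-4, -2), (0, -3), (0, 1). Count: 3.

3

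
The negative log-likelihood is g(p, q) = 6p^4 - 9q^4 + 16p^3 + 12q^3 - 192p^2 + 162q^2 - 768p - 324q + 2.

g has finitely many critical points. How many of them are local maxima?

2

g separates as a function of p plus a function of q, so ∇g=0 decouples.
∂g/∂p = 24(p - 4)(p + 2)(p + 4) = 0 at p ∈ {-4, -2, 4}; ∂g/∂q = -36(q - 3)(q - 1)(q + 3) = 0 at q ∈ {-3, 1, 3}.
The Hessian is diagonal: diag(g_pp, g_qq). Second derivatives: g_pp(-4)=384, g_pp(-2)=-288, g_pp(4)=1152; g_qq(-3)=-864, g_qq(1)=288, g_qq(3)=-432.
Local maxima occur where both diagonal entries negative: (-2, -3), (-2, 3). Count: 2.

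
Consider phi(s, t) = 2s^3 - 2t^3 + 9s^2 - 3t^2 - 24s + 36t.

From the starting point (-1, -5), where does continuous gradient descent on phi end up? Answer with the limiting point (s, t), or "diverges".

phi is separable, so gradient descent decouples: s follows -∂phi/∂s, t follows -∂phi/∂t.
∂phi/∂s = 6(s - 1)(s + 4); at s=-1 this is -36, so s increases.
∂phi/∂t = -6(t - 2)(t + 3); at t=-5 this is -84, so t increases.
s converges to its nearest critical value 1 (a local min of the s-part); t converges to -3. The iterate converges to (1, -3).

(1, -3)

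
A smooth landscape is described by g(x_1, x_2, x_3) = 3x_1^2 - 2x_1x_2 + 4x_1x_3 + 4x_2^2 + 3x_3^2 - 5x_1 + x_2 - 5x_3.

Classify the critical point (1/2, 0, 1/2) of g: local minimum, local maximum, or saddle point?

The Hessian is constant: H = [[6, -2, 4], [-2, 8, 0], [4, 0, 6]].
Leading principal minors: Δ₁ = 6, Δ₂ = 44, Δ₃ = 136.
All leading minors are positive, so H is positive definite: a local minimum.

local minimum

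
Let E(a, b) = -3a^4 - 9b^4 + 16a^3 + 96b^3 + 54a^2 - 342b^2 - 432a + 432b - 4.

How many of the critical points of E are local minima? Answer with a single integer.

1

E separates as a function of a plus a function of b, so ∇E=0 decouples.
∂E/∂a = -12(a - 4)(a - 3)(a + 3) = 0 at a ∈ {-3, 3, 4}; ∂E/∂b = -36(b - 4)(b - 3)(b - 1) = 0 at b ∈ {1, 3, 4}.
The Hessian is diagonal: diag(E_aa, E_bb). Second derivatives: E_aa(-3)=-504, E_aa(3)=72, E_aa(4)=-84; E_bb(1)=-216, E_bb(3)=72, E_bb(4)=-108.
Local minima occur where both diagonal entries positive: (3, 3). Count: 1.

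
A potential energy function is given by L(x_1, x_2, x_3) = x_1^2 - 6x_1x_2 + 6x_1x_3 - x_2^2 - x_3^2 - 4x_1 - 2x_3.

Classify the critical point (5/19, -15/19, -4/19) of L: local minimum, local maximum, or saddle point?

saddle point

The Hessian is constant: H = [[2, -6, 6], [-6, -2, 0], [6, 0, -2]].
Leading principal minors: Δ₁ = 2, Δ₂ = -40, Δ₃ = 152.
The minors fit neither the all-positive nor the alternating-sign pattern, so H is indefinite: a saddle point.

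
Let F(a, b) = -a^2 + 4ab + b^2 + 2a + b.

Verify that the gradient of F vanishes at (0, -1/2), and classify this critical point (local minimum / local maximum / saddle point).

∇F = (-2a + 4b + 2, 4a + 2b + 1); substituting (0, -1/2) gives ∇F = (0, 0), so (0, -1/2) is indeed a critical point.
The Hessian of F is constant: H = [[-2, 4], [4, 2]].
det(H) = (-2)·2 − 4² = -20.
Since det(H) < 0, H is indefinite and the critical point is a saddle point.

saddle point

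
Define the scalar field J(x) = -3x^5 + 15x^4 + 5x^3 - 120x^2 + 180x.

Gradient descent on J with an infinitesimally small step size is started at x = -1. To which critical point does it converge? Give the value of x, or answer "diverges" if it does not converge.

-2

J'(x) = -15(x - 3)(x - 2)(x - 1)(x + 2), so J'(-1) = 360.
Gradient descent moves in the -J' direction, i.e. x is decreasing.
The nearest critical point in that direction is x = -2, where J'' = 900 > 0 (a local minimum). The iterate converges there.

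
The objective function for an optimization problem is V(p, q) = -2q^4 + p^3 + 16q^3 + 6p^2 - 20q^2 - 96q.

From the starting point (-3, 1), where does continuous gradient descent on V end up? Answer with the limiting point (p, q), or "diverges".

(0, 3)

V is separable, so gradient descent decouples: p follows -∂V/∂p, q follows -∂V/∂q.
∂V/∂p = 3p(p + 4); at p=-3 this is -9, so p increases.
∂V/∂q = -8(q - 4)(q - 3)(q + 1); at q=1 this is -96, so q increases.
p converges to its nearest critical value 0 (a local min of the p-part); q converges to 3. The iterate converges to (0, 3).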